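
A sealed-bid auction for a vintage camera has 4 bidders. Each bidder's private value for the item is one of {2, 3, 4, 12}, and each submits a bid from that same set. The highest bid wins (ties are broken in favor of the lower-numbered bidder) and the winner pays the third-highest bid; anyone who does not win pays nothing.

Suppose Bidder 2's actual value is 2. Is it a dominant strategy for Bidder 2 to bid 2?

Check each profile of the others' bids and compare truth against every alternative bid.
Others bid (2, 3, 3): truth gives 0, best alternative gives -1.
Others bid (2, 2, 2): truth gives 0, best alternative gives 0.
Others bid (2, 2, 3): truth gives 0, best alternative gives 0.
Others bid (2, 2, 4): truth gives 0, best alternative gives 0.
Others bid (2, 2, 12): truth gives 0, best alternative gives 0.
Others bid (2, 3, 2): truth gives 0, best alternative gives 0.
(Remaining 58 profiles checked similarly; truth is weakly best in each.)
In every case the truthful bid is at least as good as any alternative, so it is a dominant strategy.

Yes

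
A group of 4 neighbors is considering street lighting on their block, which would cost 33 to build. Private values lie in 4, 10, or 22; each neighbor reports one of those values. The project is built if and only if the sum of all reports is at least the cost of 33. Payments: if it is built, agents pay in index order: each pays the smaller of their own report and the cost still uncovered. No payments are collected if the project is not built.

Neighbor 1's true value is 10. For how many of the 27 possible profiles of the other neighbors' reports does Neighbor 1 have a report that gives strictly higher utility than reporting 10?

20

Others report (4, 4, 22): truth gives 0; report 4 gives 6 > 0. Violating.
Others report (4, 10, 22): truth gives 0; report 4 gives 6 > 0. Violating.
Others report (4, 22, 4): truth gives 0; report 4 gives 6 > 0. Violating.
Others report (4, 22, 10): truth gives 0; report 4 gives 6 > 0. Violating.
Others report (4, 4, 4): truth gives 0; no alternative beats it.
Others report (4, 4, 10): truth gives 0; no alternative beats it.
(Checking all 27 profiles: 20 have a profitable deviation, 7 do not.)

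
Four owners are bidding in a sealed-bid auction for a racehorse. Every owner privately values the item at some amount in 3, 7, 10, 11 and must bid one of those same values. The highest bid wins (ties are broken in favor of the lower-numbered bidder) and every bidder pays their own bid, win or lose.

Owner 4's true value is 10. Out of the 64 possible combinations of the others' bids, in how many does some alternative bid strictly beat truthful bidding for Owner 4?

57

Others bid (3, 3, 3): truth gives 0; bid 7 gives 3 > 0. Violating.
Others bid (3, 3, 10): truth gives -10; bid 11 gives -1 > -10. Violating.
Others bid (3, 3, 11): truth gives -10; bid 3 gives -3 > -10. Violating.
Others bid (3, 7, 10): truth gives -10; bid 11 gives -1 > -10. Violating.
Others bid (3, 3, 7): truth gives 0; no alternative beats it.
Others bid (3, 7, 3): truth gives 0; no alternative beats it.
(Checking all 64 profiles: 57 have a profitable deviation, 7 do not.)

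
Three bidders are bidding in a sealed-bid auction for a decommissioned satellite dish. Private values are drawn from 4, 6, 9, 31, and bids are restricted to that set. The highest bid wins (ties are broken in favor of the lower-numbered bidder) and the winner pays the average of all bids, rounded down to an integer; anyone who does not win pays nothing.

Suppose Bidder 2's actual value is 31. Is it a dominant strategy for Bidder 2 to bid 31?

Consider the case where Bidder 1 bids 4 and Bidder 3 bids 4.
Truthful bid 31: wins, pays 13, utility 31 - 13 = 18.
Bid 6 instead: wins, pays 4, utility 31 - 4 = 27.
Since 27 > 18, bidding 6 is strictly better here, so truthful bidding is not dominant.

No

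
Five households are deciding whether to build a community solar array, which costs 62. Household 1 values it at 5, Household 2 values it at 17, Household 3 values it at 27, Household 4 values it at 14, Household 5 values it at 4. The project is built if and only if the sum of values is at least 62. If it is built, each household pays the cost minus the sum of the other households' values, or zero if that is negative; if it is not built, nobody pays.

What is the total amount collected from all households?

43

Total value 67 ≥ cost 62, so it is built.
Household 1: others sum to 62; max(0, 62 - 62) = 0.
Household 2: others sum to 50; max(0, 62 - 50) = 12.
Household 3: others sum to 40; max(0, 62 - 40) = 22.
Household 4: others sum to 53; max(0, 62 - 53) = 9.
Household 5: others sum to 63; max(0, 62 - 63) = 0.
Total collected = 0 + 12 + 22 + 9 + 0 = 43.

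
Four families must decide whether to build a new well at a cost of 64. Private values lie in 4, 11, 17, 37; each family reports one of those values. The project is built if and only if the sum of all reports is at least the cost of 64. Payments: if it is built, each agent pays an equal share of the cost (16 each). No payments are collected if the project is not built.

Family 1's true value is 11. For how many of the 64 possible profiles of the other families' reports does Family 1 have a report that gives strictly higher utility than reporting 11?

Others report (4, 17, 37): truth gives -5; report 4 gives 0 > -5. Violating.
Others report (4, 37, 17): truth gives -5; report 4 gives 0 > -5. Violating.
Others report (11, 11, 37): truth gives -5; report 4 gives 0 > -5. Violating.
Others report (11, 37, 11): truth gives -5; report 4 gives 0 > -5. Violating.
Others report (4, 4, 4): truth gives 0; no alternative beats it.
Others report (4, 4, 11): truth gives 0; no alternative beats it.
(Checking all 64 profiles: 9 have a profitable deviation, 55 do not.)

9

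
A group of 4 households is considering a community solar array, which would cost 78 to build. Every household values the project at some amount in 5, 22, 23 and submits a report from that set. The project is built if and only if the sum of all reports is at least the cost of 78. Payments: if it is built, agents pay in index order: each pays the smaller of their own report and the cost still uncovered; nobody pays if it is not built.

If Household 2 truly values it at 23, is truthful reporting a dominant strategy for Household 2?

No

Consider the case where Household 1 reports 22, Household 3 reports 22 and Household 4 reports 22.
Truthful report 23: project built, pays 23, utility 23 - 23 = 0.
Report 22 instead: project built, pays 22, utility 23 - 22 = 1.
Since 1 > 0, reporting 22 is strictly better here, so truthful reporting is not dominant.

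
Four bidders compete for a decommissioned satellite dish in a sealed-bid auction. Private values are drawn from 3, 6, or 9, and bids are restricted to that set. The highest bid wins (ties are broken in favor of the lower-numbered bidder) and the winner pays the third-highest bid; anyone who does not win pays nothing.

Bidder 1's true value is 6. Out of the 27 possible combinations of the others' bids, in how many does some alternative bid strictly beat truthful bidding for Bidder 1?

Others bid (3, 3, 9): truth gives 0; bid 9 gives 3 > 0. Violating.
Others bid (3, 9, 3): truth gives 0; bid 9 gives 3 > 0. Violating.
Others bid (9, 3, 3): truth gives 0; bid 9 gives 3 > 0. Violating.
Others bid (3, 3, 3): truth gives 3; no alternative beats it.
Others bid (3, 3, 6): truth gives 3; no alternative beats it.
(Checking all 27 profiles: 3 have a profitable deviation, 24 do not.)

3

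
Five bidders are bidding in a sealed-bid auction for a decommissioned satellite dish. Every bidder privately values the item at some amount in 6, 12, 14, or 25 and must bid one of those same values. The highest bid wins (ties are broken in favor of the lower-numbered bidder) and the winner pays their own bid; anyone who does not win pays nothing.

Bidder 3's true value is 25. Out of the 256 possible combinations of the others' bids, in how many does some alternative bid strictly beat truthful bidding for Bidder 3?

36

Others bid (6, 6, 6, 6): truth gives 0; bid 12 gives 13 > 0. Violating.
Others bid (6, 6, 6, 12): truth gives 0; bid 12 gives 13 > 0. Violating.
Others bid (6, 6, 6, 14): truth gives 0; bid 14 gives 11 > 0. Violating.
Others bid (6, 6, 12, 6): truth gives 0; bid 12 gives 13 > 0. Violating.
Others bid (6, 6, 6, 25): truth gives 0; no alternative beats it.
Others bid (6, 6, 12, 25): truth gives 0; no alternative beats it.
(Checking all 256 profiles: 36 have a profitable deviation, 220 do not.)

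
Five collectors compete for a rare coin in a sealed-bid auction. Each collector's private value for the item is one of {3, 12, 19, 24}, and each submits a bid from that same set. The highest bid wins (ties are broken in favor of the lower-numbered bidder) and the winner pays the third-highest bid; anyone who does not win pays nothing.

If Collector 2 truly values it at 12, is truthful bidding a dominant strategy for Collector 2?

Consider the case where Collector 1 bids 3, Collector 3 bids 3, Collector 4 bids 3 and Collector 5 bids 19.
Truthful bid 12: loses, pays 0, utility 0.
Bid 19 instead: wins, pays 3, utility 12 - 3 = 9.
Since 9 > 0, bidding 19 is strictly better here, so truthful bidding is not dominant.

No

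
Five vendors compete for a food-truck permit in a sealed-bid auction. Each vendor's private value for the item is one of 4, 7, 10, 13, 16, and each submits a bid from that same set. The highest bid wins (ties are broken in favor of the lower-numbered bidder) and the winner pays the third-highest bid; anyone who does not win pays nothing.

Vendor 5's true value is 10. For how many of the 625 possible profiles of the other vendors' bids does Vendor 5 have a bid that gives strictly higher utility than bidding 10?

Others bid (4, 4, 4, 10): truth gives 0; bid 13 gives 6 > 0. Violating.
Others bid (4, 4, 4, 13): truth gives 0; bid 16 gives 6 > 0. Violating.
Others bid (4, 4, 7, 10): truth gives 0; bid 13 gives 3 > 0. Violating.
Others bid (4, 4, 7, 13): truth gives 0; bid 16 gives 3 > 0. Violating.
Others bid (4, 4, 4, 4): truth gives 6; no alternative beats it.
Others bid (4, 4, 4, 7): truth gives 6; no alternative beats it.
(Checking all 625 profiles: 64 have a profitable deviation, 561 do not.)

64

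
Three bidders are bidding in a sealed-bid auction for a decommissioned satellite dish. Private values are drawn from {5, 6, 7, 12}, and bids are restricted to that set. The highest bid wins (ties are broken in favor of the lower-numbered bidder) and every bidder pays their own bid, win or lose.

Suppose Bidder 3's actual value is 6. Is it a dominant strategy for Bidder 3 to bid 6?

Consider the case where Bidder 1 bids 5 and Bidder 2 bids 6.
Truthful bid 6: loses but pays 6, utility -6.
Bid 5 instead: loses but pays 5, utility -5.
Since -5 > -6, bidding 5 is strictly better here, so truthful bidding is not dominant.

No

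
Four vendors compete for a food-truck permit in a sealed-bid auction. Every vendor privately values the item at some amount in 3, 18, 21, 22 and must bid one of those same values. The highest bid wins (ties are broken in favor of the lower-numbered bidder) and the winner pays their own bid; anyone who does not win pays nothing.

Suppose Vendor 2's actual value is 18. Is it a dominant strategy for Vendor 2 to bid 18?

Check each profile of the others' bids and compare truth against every alternative bid.
Others bid (3, 3, 3): truth gives 0, best alternative gives 0.
Others bid (3, 3, 18): truth gives 0, best alternative gives 0.
Others bid (3, 3, 21): truth gives 0, best alternative gives 0.
Others bid (3, 3, 22): truth gives 0, best alternative gives 0.
Others bid (3, 18, 3): truth gives 0, best alternative gives 0.
Others bid (3, 18, 18): truth gives 0, best alternative gives 0.
(Remaining 58 profiles checked similarly; truth is weakly best in each.)
In every case the truthful bid is at least as good as any alternative, so it is a dominant strategy.

Yes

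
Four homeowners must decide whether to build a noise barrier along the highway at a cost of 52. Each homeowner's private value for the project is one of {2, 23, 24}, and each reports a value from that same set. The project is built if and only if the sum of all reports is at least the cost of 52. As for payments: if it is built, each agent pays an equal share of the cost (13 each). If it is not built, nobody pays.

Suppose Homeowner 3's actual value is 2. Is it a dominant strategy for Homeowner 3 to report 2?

Check each profile of the others' reports and compare truth against every alternative report.
Others report (2, 23, 23): truth gives 0, best alternative gives -11.
Others report (2, 23, 24): truth gives 0, best alternative gives -11.
Others report (2, 24, 23): truth gives 0, best alternative gives -11.
Others report (23, 2, 23): truth gives 0, best alternative gives -11.
Others report (23, 2, 24): truth gives 0, best alternative gives -11.
Others report (23, 23, 2): truth gives 0, best alternative gives -11.
(Remaining 21 profiles checked similarly; truth is weakly best in each.)
In every case the truthful report is at least as good as any alternative, so it is a dominant strategy.

Yes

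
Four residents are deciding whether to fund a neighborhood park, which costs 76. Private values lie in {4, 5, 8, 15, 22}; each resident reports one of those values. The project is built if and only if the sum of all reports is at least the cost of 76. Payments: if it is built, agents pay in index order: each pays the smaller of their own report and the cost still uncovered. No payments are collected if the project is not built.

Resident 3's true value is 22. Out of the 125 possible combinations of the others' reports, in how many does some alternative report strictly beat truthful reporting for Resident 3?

1

Others report (22, 22, 22): truth gives 0; report 15 gives 7 > 0. Violating.
Others report (4, 4, 4): truth gives 0; no alternative beats it.
Others report (4, 4, 5): truth gives 0; no alternative beats it.
(Checking all 125 profiles: 1 has a profitable deviation, 124 do not.)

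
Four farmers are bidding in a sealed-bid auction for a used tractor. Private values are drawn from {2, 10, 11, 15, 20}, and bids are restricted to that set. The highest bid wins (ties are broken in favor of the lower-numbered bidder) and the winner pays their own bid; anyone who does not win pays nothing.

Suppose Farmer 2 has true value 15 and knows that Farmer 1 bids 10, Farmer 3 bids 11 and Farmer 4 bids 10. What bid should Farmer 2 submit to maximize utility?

11

Bid 2: loses, pays 0, utility 0.
Bid 10: loses, pays 0, utility 0.
Bid 11: wins, pays 11, utility 15 - 11 = 4.
Bid 15: wins, pays 15, utility 15 - 15 = 0.
Bid 20: wins, pays 20, utility 15 - 20 = -5.
The best choice is 11 with utility 4.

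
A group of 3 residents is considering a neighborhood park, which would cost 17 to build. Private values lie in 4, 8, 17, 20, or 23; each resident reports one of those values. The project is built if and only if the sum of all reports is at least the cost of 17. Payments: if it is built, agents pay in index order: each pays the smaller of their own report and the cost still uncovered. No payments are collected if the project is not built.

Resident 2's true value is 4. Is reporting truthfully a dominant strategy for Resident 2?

Check each profile of the others' reports and compare truth against every alternative report.
Others report (4, 8): truth gives 0, best alternative gives -4.
Others report (4, 17): truth gives 0, best alternative gives -4.
Others report (4, 20): truth gives 0, best alternative gives -4.
Others report (4, 23): truth gives 0, best alternative gives -4.
Others report (8, 4): truth gives 0, best alternative gives -4.
Others report (8, 8): truth gives 0, best alternative gives -4.
(Remaining 19 profiles checked similarly; truth is weakly best in each.)
In every case the truthful report is at least as good as any alternative, so it is a dominant strategy.

Yes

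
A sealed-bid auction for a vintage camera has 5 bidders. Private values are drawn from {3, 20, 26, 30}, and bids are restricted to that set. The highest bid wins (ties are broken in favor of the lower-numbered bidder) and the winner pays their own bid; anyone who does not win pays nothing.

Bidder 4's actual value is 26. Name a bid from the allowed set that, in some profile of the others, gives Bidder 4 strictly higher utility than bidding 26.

20

Suppose Bidder 1 bids 3, Bidder 2 bids 3, Bidder 3 bids 3 and Bidder 5 bids 3.
Bid 26: wins, pays 26, utility 26 - 26 = 0.
Bid 20: wins, pays 20, utility 26 - 20 = 6.
So bidding 20 beats truth here (6 > 0).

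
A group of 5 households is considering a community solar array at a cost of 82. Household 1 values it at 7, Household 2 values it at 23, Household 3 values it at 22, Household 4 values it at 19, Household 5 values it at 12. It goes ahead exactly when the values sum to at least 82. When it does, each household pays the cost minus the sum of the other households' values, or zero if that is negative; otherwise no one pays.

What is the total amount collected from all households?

Total value 83 ≥ cost 82, so it is built.
Household 1: others sum to 76; max(0, 82 - 76) = 6.
Household 2: others sum to 60; max(0, 82 - 60) = 22.
Household 3: others sum to 61; max(0, 82 - 61) = 21.
Household 4: others sum to 64; max(0, 82 - 64) = 18.
Household 5: others sum to 71; max(0, 82 - 71) = 11.
Total collected = 6 + 22 + 21 + 18 + 11 = 78.

78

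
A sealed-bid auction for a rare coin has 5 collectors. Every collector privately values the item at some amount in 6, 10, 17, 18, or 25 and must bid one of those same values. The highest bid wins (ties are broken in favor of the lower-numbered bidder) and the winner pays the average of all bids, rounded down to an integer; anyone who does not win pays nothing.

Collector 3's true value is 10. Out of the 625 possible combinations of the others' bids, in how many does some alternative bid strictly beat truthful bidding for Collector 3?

Others bid (6, 10, 6, 6): truth gives 0; bid 17 gives 1 > 0. Violating.
Others bid (6, 10, 6, 10): truth gives 0; bid 17 gives 1 > 0. Violating.
Others bid (6, 10, 10, 6): truth gives 0; bid 17 gives 1 > 0. Violating.
Others bid (10, 6, 6, 6): truth gives 0; bid 17 gives 1 > 0. Violating.
Others bid (6, 6, 6, 6): truth gives 4; no alternative beats it.
Others bid (6, 6, 6, 10): truth gives 3; no alternative beats it.
(Checking all 625 profiles: 7 have a profitable deviation, 618 do not.)

7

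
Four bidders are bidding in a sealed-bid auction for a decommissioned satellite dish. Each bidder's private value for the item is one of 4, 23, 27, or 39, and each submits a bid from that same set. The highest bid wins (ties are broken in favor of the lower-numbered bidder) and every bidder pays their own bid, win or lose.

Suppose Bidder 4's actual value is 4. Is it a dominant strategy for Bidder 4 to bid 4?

Yes

Check each profile of the others' bids and compare truth against every alternative bid.
Others bid (4, 4, 23): truth gives -4, best alternative gives -23.
Others bid (4, 4, 27): truth gives -4, best alternative gives -23.
Others bid (4, 4, 39): truth gives -4, best alternative gives -23.
Others bid (4, 23, 4): truth gives -4, best alternative gives -23.
Others bid (4, 23, 23): truth gives -4, best alternative gives -23.
Others bid (4, 23, 27): truth gives -4, best alternative gives -23.
(Remaining 58 profiles checked similarly; truth is weakly best in each.)
In every case the truthful bid is at least as good as any alternative, so it is a dominant strategy.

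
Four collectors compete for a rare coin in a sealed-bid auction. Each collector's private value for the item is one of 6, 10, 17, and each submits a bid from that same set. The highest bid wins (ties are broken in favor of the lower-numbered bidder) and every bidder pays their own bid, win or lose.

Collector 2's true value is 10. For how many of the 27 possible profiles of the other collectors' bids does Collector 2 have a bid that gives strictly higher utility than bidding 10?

23

Others bid (6, 6, 17): truth gives -10; bid 6 gives -6 > -10. Violating.
Others bid (6, 10, 17): truth gives -10; bid 6 gives -6 > -10. Violating.
Others bid (6, 17, 6): truth gives -10; bid 6 gives -6 > -10. Violating.
Others bid (6, 17, 10): truth gives -10; bid 6 gives -6 > -10. Violating.
Others bid (6, 6, 6): truth gives 0; no alternative beats it.
Others bid (6, 6, 10): truth gives 0; no alternative beats it.
(Checking all 27 profiles: 23 have a profitable deviation, 4 do not.)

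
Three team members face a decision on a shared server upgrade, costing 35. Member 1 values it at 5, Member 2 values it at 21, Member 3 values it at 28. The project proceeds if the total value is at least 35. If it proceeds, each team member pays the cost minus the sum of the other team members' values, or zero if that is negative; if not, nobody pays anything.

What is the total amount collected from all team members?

Total value 54 ≥ cost 35, so it is built.
Member 1: others sum to 49; max(0, 35 - 49) = 0.
Member 2: others sum to 33; max(0, 35 - 33) = 2.
Member 3: others sum to 26; max(0, 35 - 26) = 9.
Total collected = 0 + 2 + 9 = 11.

11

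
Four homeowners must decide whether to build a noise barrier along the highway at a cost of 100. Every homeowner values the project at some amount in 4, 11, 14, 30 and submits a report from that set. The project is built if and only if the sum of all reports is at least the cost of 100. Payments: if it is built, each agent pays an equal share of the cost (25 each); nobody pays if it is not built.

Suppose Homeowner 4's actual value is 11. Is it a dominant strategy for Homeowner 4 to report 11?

No

Consider the case where Homeowner 1 reports 30, Homeowner 2 reports 30 and Homeowner 3 reports 30.
Truthful report 11: project built, pays 25, utility 11 - 25 = -14.
Report 4 instead: project not built, utility 0.
Since 0 > -14, reporting 4 is strictly better here, so truthful reporting is not dominant.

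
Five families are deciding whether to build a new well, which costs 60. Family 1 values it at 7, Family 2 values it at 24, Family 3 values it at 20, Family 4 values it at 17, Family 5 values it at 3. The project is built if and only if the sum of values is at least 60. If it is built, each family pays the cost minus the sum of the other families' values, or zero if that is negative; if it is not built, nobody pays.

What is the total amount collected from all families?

28

Total value 71 ≥ cost 60, so it is built.
Family 1: others sum to 64; max(0, 60 - 64) = 0.
Family 2: others sum to 47; max(0, 60 - 47) = 13.
Family 3: others sum to 51; max(0, 60 - 51) = 9.
Family 4: others sum to 54; max(0, 60 - 54) = 6.
Family 5: others sum to 68; max(0, 60 - 68) = 0.
Total collected = 0 + 13 + 9 + 6 + 0 = 28.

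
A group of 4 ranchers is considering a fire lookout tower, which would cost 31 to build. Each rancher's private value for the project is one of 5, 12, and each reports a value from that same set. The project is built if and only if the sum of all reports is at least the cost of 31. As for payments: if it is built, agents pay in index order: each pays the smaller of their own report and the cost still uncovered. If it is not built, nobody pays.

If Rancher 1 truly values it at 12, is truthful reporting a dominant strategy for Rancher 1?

No

Consider the case where Rancher 2 reports 5, Rancher 3 reports 12 and Rancher 4 reports 12.
Truthful report 12: project built, pays 12, utility 12 - 12 = 0.
Report 5 instead: project built, pays 5, utility 12 - 5 = 7.
Since 7 > 0, reporting 5 is strictly better here, so truthful reporting is not dominant.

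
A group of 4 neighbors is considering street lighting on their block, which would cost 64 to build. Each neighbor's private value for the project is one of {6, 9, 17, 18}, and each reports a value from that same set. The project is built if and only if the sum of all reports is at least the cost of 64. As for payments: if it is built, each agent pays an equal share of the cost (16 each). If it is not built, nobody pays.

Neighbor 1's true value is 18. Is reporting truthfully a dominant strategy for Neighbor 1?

Yes

Check each profile of the others' reports and compare truth against every alternative report.
Others report (17, 17, 17): truth gives 2, best alternative gives 2.
Others report (17, 17, 18): truth gives 2, best alternative gives 2.
Others report (17, 18, 17): truth gives 2, best alternative gives 2.
Others report (17, 18, 18): truth gives 2, best alternative gives 2.
Others report (18, 17, 17): truth gives 2, best alternative gives 2.
Others report (18, 17, 18): truth gives 2, best alternative gives 2.
(Remaining 58 profiles checked similarly; truth is weakly best in each.)
In every case the truthful report is at least as good as any alternative, so it is a dominant strategy.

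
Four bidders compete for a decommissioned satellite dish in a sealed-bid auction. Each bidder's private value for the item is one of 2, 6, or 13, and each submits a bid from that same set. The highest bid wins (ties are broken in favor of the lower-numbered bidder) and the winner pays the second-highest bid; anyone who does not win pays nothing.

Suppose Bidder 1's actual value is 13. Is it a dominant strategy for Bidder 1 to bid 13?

Check each profile of the others' bids and compare truth against every alternative bid.
Others bid (2, 2, 2): truth gives 11, best alternative gives 11.
Others bid (2, 2, 6): truth gives 7, best alternative gives 7.
Others bid (2, 6, 2): truth gives 7, best alternative gives 7.
Others bid (2, 6, 6): truth gives 7, best alternative gives 7.
Others bid (6, 2, 2): truth gives 7, best alternative gives 7.
Others bid (6, 2, 6): truth gives 7, best alternative gives 7.
(Remaining 21 profiles checked similarly; truth is weakly best in each.)
In every case the truthful bid is at least as good as any alternative, so it is a dominant strategy.

Yes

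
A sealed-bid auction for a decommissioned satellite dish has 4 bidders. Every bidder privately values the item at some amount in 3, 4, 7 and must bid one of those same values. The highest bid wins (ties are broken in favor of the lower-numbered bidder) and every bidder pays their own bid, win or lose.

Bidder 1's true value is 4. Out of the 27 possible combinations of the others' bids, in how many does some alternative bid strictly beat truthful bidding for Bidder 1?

Others bid (3, 3, 3): truth gives 0; bid 3 gives 1 > 0. Violating.
Others bid (3, 3, 7): truth gives -4; bid 3 gives -3 > -4. Violating.
Others bid (3, 4, 7): truth gives -4; bid 3 gives -3 > -4. Violating.
Others bid (3, 7, 3): truth gives -4; bid 3 gives -3 > -4. Violating.
Others bid (3, 3, 4): truth gives 0; no alternative beats it.
Others bid (3, 4, 3): truth gives 0; no alternative beats it.
(Checking all 27 profiles: 20 have a profitable deviation, 7 do not.)

20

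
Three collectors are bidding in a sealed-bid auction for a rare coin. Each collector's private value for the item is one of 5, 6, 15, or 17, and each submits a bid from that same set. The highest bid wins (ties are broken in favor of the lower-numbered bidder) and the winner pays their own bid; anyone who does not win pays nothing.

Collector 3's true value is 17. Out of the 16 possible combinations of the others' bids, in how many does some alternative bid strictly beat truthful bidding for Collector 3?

Others bid (5, 5): truth gives 0; bid 6 gives 11 > 0. Violating.
Others bid (5, 6): truth gives 0; bid 15 gives 2 > 0. Violating.
Others bid (6, 5): truth gives 0; bid 15 gives 2 > 0. Violating.
Others bid (6, 6): truth gives 0; bid 15 gives 2 > 0. Violating.
Others bid (5, 15): truth gives 0; no alternative beats it.
Others bid (5, 17): truth gives 0; no alternative beats it.
(Checking all 16 profiles: 4 have a profitable deviation, 12 do not.)

4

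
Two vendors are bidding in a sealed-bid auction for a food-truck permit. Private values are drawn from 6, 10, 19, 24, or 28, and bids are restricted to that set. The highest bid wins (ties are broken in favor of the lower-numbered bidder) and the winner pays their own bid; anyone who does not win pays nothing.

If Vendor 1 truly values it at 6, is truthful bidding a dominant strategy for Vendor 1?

Yes

Check each profile of the others' bids and compare truth against every alternative bid.
Others bid (6): truth gives 0, best alternative gives -4.
Others bid (10): truth gives 0, best alternative gives -4.
Others bid (19): truth gives 0, best alternative gives 0.
Others bid (24): truth gives 0, best alternative gives 0.
Others bid (28): truth gives 0, best alternative gives 0.
In every case the truthful bid is at least as good as any alternative, so it is a dominant strategy.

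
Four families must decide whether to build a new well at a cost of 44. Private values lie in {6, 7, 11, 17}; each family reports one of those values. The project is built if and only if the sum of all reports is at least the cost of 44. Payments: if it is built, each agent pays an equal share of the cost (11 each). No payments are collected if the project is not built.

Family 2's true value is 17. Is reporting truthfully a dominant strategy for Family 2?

Yes

Check each profile of the others' reports and compare truth against every alternative report.
Others report (6, 6, 17): truth gives 6, best alternative gives 0.
Others report (6, 7, 17): truth gives 6, best alternative gives 0.
Others report (6, 11, 11): truth gives 6, best alternative gives 0.
Others report (6, 17, 6): truth gives 6, best alternative gives 0.
Others report (6, 17, 7): truth gives 6, best alternative gives 0.
Others report (7, 6, 17): truth gives 6, best alternative gives 0.
(Remaining 58 profiles checked similarly; truth is weakly best in each.)
In every case the truthful report is at least as good as any alternative, so it is a dominant strategy.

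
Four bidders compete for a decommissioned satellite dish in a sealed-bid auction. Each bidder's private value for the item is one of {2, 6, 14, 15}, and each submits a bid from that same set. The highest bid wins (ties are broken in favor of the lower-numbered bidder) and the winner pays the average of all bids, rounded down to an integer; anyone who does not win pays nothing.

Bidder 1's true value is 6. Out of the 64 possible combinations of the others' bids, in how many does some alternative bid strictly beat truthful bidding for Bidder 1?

Others bid (2, 2, 2): truth gives 3; bid 2 gives 4 > 3. Violating.
Others bid (2, 2, 6): truth gives 2; no alternative beats it.
Others bid (2, 2, 14): truth gives 0; no alternative beats it.
(Checking all 64 profiles: 1 has a profitable deviation, 63 do not.)

1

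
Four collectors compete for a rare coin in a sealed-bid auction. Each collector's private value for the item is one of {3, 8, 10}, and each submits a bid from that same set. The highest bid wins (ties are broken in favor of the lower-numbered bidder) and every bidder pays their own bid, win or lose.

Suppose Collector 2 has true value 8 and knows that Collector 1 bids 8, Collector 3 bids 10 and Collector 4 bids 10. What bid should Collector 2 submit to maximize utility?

Bid 3: loses but pays 3, utility -3.
Bid 8: loses but pays 8, utility -8.
Bid 10: wins, pays 10, utility 8 - 10 = -2.
The best choice is 10 with utility -2.

10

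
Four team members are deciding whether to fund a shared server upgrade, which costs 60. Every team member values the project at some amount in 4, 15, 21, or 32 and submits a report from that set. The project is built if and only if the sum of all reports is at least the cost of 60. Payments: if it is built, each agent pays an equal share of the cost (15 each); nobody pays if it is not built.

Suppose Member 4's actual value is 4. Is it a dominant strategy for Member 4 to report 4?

Check each profile of the others' reports and compare truth against every alternative report.
Others report (4, 15, 32): truth gives 0, best alternative gives -11.
Others report (4, 21, 21): truth gives 0, best alternative gives -11.
Others report (4, 32, 15): truth gives 0, best alternative gives -11.
Others report (15, 4, 32): truth gives 0, best alternative gives -11.
Others report (15, 15, 15): truth gives 0, best alternative gives -11.
Others report (15, 15, 21): truth gives 0, best alternative gives -11.
(Remaining 58 profiles checked similarly; truth is weakly best in each.)
In every case the truthful report is at least as good as any alternative, so it is a dominant strategy.

Yes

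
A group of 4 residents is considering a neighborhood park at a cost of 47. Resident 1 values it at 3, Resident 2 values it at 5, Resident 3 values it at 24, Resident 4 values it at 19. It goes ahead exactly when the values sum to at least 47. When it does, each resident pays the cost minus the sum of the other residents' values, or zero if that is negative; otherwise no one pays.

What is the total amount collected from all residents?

36

Total value 51 ≥ cost 47, so it is built.
Resident 1: others sum to 48; max(0, 47 - 48) = 0.
Resident 2: others sum to 46; max(0, 47 - 46) = 1.
Resident 3: others sum to 27; max(0, 47 - 27) = 20.
Resident 4: others sum to 32; max(0, 47 - 32) = 15.
Total collected = 0 + 1 + 20 + 15 = 36.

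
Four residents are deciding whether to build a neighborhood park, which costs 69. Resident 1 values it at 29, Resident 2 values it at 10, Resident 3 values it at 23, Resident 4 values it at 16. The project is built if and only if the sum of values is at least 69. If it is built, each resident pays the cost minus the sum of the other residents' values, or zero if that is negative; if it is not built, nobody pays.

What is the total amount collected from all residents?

42

Total value 78 ≥ cost 69, so it is built.
Resident 1: others sum to 49; max(0, 69 - 49) = 20.
Resident 2: others sum to 68; max(0, 69 - 68) = 1.
Resident 3: others sum to 55; max(0, 69 - 55) = 14.
Resident 4: others sum to 62; max(0, 69 - 62) = 7.
Total collected = 20 + 1 + 14 + 7 = 42.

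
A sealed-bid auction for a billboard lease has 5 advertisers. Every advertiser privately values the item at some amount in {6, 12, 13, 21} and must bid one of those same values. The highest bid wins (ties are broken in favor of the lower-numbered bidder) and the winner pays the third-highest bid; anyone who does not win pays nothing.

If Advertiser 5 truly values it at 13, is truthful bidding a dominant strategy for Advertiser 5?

Consider the case where Advertiser 1 bids 6, Advertiser 2 bids 6, Advertiser 3 bids 6 and Advertiser 4 bids 13.
Truthful bid 13: loses, pays 0, utility 0.
Bid 21 instead: wins, pays 6, utility 13 - 6 = 7.
Since 7 > 0, bidding 21 is strictly better here, so truthful bidding is not dominant.

No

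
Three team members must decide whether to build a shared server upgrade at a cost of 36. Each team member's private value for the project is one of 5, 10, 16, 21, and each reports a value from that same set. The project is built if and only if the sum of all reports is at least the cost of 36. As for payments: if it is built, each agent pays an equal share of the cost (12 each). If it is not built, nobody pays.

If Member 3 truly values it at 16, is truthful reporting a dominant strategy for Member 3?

No

Consider the case where Member 1 reports 5 and Member 2 reports 10.
Truthful report 16: project not built, utility 0.
Report 21 instead: project built, pays 12, utility 16 - 12 = 4.
Since 4 > 0, reporting 21 is strictly better here, so truthful reporting is not dominant.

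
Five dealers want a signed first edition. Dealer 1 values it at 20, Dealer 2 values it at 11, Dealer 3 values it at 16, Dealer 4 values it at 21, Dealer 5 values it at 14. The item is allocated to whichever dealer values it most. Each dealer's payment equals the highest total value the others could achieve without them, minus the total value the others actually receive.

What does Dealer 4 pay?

20

Dealer 4 has the highest value and receives the item.
Without Dealer 4, the item would go to the next-highest value, 20, so the others could achieve 20.
With Dealer 4 present and winning, the others receive nothing, so their total is 0.
Payment = 20 - 0 = 20.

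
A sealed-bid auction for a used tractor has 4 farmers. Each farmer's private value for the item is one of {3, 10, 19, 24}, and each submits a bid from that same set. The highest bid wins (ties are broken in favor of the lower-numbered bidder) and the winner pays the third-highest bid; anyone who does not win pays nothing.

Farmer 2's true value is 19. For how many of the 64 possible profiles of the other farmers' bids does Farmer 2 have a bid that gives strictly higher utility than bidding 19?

Others bid (3, 3, 24): truth gives 0; bid 24 gives 16 > 0. Violating.
Others bid (3, 10, 24): truth gives 0; bid 24 gives 9 > 0. Violating.
Others bid (3, 24, 3): truth gives 0; bid 24 gives 16 > 0. Violating.
Others bid (3, 24, 10): truth gives 0; bid 24 gives 9 > 0. Violating.
Others bid (3, 3, 3): truth gives 16; no alternative beats it.
Others bid (3, 3, 10): truth gives 16; no alternative beats it.
(Checking all 64 profiles: 12 have a profitable deviation, 52 do not.)

12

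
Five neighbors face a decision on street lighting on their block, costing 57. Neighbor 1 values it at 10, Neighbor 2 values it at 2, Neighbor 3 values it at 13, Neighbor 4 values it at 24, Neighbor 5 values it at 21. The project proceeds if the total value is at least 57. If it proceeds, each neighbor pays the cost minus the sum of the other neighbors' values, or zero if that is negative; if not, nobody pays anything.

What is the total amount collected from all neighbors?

19

Total value 70 ≥ cost 57, so it is built.
Neighbor 1: others sum to 60; max(0, 57 - 60) = 0.
Neighbor 2: others sum to 68; max(0, 57 - 68) = 0.
Neighbor 3: others sum to 57; max(0, 57 - 57) = 0.
Neighbor 4: others sum to 46; max(0, 57 - 46) = 11.
Neighbor 5: others sum to 49; max(0, 57 - 49) = 8.
Total collected = 0 + 0 + 0 + 11 + 8 = 19.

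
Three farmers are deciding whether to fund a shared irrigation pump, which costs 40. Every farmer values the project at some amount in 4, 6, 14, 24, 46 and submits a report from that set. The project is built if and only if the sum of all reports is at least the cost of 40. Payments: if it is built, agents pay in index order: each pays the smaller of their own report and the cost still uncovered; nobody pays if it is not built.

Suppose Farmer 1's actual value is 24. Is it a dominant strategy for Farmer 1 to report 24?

Consider the case where Farmer 2 reports 4 and Farmer 3 reports 24.
Truthful report 24: project built, pays 24, utility 24 - 24 = 0.
Report 14 instead: project built, pays 14, utility 24 - 14 = 10.
Since 10 > 0, reporting 14 is strictly better here, so truthful reporting is not dominant.

No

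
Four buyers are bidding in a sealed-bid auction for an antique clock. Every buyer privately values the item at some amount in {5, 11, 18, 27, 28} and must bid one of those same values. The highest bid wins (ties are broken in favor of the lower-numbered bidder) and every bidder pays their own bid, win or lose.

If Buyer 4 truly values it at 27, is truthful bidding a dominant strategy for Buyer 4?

No

Consider the case where Buyer 1 bids 5, Buyer 2 bids 5 and Buyer 3 bids 5.
Truthful bid 27: wins, pays 27, utility 27 - 27 = 0.
Bid 11 instead: wins, pays 11, utility 27 - 11 = 16.
Since 16 > 0, bidding 11 is strictly better here, so truthful bidding is not dominant.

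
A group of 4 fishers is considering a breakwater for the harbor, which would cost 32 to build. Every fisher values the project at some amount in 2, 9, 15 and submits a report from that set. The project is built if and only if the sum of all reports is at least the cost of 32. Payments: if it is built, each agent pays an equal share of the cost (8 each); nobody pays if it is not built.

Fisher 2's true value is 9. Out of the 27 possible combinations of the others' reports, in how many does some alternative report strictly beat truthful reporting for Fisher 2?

6

Others report (2, 2, 15): truth gives 0; report 15 gives 1 > 0. Violating.
Others report (2, 9, 9): truth gives 0; report 15 gives 1 > 0. Violating.
Others report (2, 15, 2): truth gives 0; report 15 gives 1 > 0. Violating.
Others report (9, 2, 9): truth gives 0; report 15 gives 1 > 0. Violating.
Others report (2, 2, 2): truth gives 0; no alternative beats it.
Others report (2, 2, 9): truth gives 0; no alternative beats it.
(Checking all 27 profiles: 6 have a profitable deviation, 21 do not.)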